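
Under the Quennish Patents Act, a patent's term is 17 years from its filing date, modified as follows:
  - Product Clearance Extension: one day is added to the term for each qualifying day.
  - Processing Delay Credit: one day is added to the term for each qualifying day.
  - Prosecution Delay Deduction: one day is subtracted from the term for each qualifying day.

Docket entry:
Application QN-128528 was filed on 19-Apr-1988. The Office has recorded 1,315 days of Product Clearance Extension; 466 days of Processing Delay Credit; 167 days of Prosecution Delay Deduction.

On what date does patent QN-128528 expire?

September 19, 2009

Base term: filing date + 17 years → 19 April 2005.
Product Clearance Extension: +1315 days → 24 November 2008.
Processing Delay Credit: +466 days → 5 March 2010.
Prosecution Delay Deduction: −167 days → 19 September 2009.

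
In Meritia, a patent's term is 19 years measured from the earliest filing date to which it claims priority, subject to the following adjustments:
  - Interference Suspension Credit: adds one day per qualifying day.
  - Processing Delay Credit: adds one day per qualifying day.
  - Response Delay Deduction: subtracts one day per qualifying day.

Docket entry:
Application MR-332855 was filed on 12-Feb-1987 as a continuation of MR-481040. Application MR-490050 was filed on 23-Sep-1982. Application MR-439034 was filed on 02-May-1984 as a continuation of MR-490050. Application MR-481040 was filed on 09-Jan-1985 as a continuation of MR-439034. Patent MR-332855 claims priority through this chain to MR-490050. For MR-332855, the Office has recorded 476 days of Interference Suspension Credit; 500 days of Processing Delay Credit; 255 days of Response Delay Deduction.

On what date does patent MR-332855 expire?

Earliest priority filing: 23 September 1982.
Base term: 23 September 1982 + 19 years → 23 September 2001.
Interference Suspension Credit: +476 days → 12 January 2003.
Processing Delay Credit: +500 days → 26 May 2004.
Response Delay Deduction: −255 days → 14 September 2003.

September 14, 2003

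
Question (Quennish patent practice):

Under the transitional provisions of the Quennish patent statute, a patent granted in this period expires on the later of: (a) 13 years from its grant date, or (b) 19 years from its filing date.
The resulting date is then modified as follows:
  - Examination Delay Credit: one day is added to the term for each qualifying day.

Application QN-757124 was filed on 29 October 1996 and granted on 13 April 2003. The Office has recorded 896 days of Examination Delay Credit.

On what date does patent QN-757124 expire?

September 26, 2018

(a) grant + 13 years → 13 April 2016.
(b) filing + 19 years → 29 October 2015.
Later of the two: 13 April 2016.
Examination Delay Credit: +896 days → 26 September 2018.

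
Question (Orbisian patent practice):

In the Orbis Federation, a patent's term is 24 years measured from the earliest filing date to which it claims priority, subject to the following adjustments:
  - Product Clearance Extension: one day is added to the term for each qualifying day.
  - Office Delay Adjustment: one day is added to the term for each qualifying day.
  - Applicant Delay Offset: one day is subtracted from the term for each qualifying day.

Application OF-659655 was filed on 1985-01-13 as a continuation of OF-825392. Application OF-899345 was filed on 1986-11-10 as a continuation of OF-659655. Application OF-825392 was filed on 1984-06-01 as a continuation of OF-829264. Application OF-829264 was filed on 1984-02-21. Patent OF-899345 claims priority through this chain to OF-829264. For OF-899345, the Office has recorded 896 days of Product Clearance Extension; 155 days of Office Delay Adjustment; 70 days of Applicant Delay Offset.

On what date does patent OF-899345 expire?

October 29, 2010

Earliest priority filing: 21 February 1984.
Base term: 21 February 1984 + 24 years → 21 February 2008.
Product Clearance Extension: +896 days → 5 August 2010.
Office Delay Adjustment: +155 days → 7 January 2011.
Applicant Delay Offset: −70 days → 29 October 2010.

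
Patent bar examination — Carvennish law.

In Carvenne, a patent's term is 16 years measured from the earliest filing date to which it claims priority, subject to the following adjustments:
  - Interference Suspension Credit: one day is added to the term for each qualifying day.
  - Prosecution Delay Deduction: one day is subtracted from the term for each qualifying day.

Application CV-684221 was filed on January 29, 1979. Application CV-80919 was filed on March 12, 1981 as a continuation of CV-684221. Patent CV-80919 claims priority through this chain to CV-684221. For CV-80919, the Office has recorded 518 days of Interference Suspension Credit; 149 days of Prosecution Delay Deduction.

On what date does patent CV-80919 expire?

1996-02-02

Earliest priority filing: 29 January 1979.
Base term: 29 January 1979 + 16 years → 29 January 1995.
Interference Suspension Credit: +518 days → 30 June 1996.
Prosecution Delay Deduction: −149 days → 2 February 1996.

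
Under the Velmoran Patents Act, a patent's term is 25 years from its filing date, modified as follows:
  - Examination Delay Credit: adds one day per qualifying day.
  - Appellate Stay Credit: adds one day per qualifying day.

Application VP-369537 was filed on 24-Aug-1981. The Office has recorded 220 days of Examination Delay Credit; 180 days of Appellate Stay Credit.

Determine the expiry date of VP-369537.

Base term: filing date + 25 years → 24 August 2006.
Examination Delay Credit: +220 days → 1 April 2007.
Appellate Stay Credit: +180 days → 28 September 2007.

September 28, 2007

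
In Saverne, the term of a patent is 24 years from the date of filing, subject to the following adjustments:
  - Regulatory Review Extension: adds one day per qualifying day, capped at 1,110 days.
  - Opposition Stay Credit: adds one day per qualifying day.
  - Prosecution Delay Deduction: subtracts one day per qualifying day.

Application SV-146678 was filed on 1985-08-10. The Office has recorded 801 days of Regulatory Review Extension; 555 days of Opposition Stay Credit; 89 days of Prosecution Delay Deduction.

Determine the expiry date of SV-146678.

2013-01-28

Base term: filing date + 24 years → 10 August 2009.
Regulatory Review Extension: 801 days (within the 1110-day cap) → +801 days → 20 October 2011.
Opposition Stay Credit: +555 days → 27 April 2013.
Prosecution Delay Deduction: −89 days → 28 January 2013.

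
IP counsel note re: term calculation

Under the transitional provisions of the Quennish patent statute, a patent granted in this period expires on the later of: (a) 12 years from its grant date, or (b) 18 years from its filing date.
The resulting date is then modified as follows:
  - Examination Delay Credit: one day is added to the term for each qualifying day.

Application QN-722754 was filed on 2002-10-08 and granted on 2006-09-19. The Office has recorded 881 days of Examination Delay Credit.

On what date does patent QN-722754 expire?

2023-03-08

(a) grant + 12 years → 19 September 2018.
(b) filing + 18 years → 8 October 2020.
Later of the two: 8 October 2020.
Examination Delay Credit: +881 days → 8 March 2023.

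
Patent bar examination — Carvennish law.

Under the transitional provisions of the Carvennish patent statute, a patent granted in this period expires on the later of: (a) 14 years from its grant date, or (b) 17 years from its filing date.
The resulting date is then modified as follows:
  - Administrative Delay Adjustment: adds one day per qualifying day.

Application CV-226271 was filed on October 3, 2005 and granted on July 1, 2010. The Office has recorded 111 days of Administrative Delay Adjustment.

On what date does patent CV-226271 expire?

(a) grant + 14 years → 1 July 2024.
(b) filing + 17 years → 3 October 2022.
Later of the two: 1 July 2024.
Administrative Delay Adjustment: +111 days → 20 October 2024.

2024-10-20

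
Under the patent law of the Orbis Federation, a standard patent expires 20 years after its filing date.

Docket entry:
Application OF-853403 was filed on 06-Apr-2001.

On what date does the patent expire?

Filing date + 20 years → 6 April 2021.

April 6, 2021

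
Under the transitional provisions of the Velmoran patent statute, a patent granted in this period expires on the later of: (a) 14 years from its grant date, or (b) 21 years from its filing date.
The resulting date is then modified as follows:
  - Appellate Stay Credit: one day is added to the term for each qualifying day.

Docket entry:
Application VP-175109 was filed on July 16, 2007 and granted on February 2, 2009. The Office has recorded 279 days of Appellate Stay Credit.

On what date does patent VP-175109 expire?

April 21, 2029

(a) grant + 14 years → 2 February 2023.
(b) filing + 21 years → 16 July 2028.
Later of the two: 16 July 2028.
Appellate Stay Credit: +279 days → 21 April 2029.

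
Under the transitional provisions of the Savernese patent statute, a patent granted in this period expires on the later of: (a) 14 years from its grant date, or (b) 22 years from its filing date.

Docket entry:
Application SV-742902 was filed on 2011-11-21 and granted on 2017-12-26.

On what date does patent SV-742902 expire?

(a) grant + 14 years → 26 December 2031.
(b) filing + 22 years → 21 November 2033.
Later of the two: 21 November 2033.

November 21, 2033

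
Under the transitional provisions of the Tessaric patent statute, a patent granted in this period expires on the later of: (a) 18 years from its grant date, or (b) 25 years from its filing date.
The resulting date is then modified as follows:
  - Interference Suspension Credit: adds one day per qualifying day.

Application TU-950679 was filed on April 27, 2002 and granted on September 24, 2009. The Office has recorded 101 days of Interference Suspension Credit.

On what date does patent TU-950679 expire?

January 3, 2028

(a) grant + 18 years → 24 September 2027.
(b) filing + 25 years → 27 April 2027.
Later of the two: 24 September 2027.
Interference Suspension Credit: +101 days → 3 January 2028.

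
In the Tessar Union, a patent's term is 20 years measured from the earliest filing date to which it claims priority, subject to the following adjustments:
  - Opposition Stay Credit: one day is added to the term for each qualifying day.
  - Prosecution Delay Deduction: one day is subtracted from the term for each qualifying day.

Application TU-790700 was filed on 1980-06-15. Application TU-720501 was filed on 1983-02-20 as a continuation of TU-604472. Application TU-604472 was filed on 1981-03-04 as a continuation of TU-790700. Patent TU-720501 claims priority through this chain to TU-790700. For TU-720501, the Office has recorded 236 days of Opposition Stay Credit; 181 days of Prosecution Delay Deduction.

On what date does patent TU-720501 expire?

August 9, 2000

Earliest priority filing: 15 June 1980.
Base term: 15 June 1980 + 20 years → 15 June 2000.
Opposition Stay Credit: +236 days → 6 February 2001.
Prosecution Delay Deduction: −181 days → 9 August 2000.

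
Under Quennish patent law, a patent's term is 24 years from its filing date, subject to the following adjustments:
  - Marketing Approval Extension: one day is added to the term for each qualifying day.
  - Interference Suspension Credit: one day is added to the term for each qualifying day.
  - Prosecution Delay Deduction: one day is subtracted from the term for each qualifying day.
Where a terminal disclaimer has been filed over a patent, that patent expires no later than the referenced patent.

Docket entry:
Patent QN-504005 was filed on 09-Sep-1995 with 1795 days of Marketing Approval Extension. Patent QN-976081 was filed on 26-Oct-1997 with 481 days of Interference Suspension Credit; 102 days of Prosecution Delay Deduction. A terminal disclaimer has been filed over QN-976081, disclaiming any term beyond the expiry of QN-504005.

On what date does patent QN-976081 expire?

Natural term of QN-976081:
  Base: filing + 24 years → 26 October 2021.
  Interference Suspension Credit: +481 days → 19 February 2023.
  Prosecution Delay Deduction: −102 days → 9 November 2022.
Expiry of referenced patent QN-504005:
  Base: filing + 24 years → 9 September 2019.
  Marketing Approval Extension: +1795 days → 8 August 2024.
Terminal disclaimer: QN-976081 expires on the earlier of 9 November 2022 and 8 August 2024.

2022-11-09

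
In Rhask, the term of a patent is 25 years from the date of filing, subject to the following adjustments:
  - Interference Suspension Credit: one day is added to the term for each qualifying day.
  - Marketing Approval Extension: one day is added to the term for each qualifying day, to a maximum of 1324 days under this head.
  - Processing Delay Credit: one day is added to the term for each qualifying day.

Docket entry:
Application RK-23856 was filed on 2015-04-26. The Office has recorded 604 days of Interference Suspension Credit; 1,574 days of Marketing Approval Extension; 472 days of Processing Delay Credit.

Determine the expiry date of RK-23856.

2046-11-21

Base term: filing date + 25 years → 26 April 2040.
Interference Suspension Credit: +604 days → 21 December 2041.
Marketing Approval Extension: 1574 days claimed exceeds the 1324-day cap, so +1324 days → 6 August 2045.
Processing Delay Credit: +472 days → 21 November 2046.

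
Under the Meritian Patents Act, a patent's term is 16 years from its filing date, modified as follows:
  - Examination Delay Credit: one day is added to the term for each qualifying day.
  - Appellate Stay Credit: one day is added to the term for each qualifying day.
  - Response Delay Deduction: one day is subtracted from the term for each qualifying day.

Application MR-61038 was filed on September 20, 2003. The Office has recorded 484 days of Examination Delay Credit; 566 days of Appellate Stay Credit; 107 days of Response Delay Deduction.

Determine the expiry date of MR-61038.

Base term: filing date + 16 years → 20 September 2019.
Examination Delay Credit: +484 days → 16 January 2021.
Appellate Stay Credit: +566 days → 5 August 2022.
Response Delay Deduction: −107 days → 20 April 2022.

April 20, 2022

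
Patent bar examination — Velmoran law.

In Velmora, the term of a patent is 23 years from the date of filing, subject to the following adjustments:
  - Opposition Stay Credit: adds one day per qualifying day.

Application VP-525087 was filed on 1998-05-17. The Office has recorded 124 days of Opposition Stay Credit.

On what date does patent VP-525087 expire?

2021-09-18

Base term: filing date + 23 years → 17 May 2021.
Opposition Stay Credit: +124 days → 18 September 2021.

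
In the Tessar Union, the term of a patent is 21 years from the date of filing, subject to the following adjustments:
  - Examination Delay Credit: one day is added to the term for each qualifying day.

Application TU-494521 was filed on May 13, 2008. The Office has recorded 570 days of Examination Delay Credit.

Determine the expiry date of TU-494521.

2030-12-04

Base term: filing date + 21 years → 13 May 2029.
Examination Delay Credit: +570 days → 4 December 2030.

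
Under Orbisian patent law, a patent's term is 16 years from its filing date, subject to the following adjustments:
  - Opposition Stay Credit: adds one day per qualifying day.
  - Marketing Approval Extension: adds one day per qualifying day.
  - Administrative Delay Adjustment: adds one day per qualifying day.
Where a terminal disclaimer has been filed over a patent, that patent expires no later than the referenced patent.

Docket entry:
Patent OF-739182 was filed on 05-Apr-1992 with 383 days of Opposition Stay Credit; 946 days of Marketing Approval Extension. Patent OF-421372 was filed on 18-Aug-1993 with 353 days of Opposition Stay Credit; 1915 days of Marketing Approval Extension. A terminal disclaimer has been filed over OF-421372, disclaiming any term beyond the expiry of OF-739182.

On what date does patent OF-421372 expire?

Natural term of OF-421372:
  Base: filing + 16 years → 18 August 2009.
  Opposition Stay Credit: +353 days → 6 August 2010.
  Marketing Approval Extension: +1915 days → 3 November 2015.
Expiry of referenced patent OF-739182:
  Base: filing + 16 years → 5 April 2008.
  Opposition Stay Credit: +383 days → 23 April 2009.
  Marketing Approval Extension: +946 days → 25 November 2011.
Terminal disclaimer: OF-421372 expires on the earlier of 3 November 2015 and 25 November 2011.

2011-11-25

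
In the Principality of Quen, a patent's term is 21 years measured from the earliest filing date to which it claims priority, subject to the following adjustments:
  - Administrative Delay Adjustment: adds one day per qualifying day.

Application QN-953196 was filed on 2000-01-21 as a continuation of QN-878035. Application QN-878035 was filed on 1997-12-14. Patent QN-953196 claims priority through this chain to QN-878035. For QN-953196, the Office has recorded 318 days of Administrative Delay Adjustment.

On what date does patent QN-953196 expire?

2019-10-28

Earliest priority filing: 14 December 1997.
Base term: 14 December 1997 + 21 years → 14 December 2018.
Administrative Delay Adjustment: +318 days → 28 October 2019.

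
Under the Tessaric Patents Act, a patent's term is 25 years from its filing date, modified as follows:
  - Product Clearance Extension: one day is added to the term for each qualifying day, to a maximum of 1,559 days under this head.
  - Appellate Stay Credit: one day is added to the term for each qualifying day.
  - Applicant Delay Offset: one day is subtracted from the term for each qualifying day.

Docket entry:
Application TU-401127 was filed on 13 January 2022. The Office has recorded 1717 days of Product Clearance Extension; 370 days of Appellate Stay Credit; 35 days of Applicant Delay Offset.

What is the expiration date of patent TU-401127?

Base term: filing date + 25 years → 13 January 2047.
Product Clearance Extension: 1717 days claimed exceeds the 1559-day cap, so +1559 days → 21 April 2051.
Appellate Stay Credit: +370 days → 25 April 2052.
Applicant Delay Offset: −35 days → 21 March 2052.

2052-03-21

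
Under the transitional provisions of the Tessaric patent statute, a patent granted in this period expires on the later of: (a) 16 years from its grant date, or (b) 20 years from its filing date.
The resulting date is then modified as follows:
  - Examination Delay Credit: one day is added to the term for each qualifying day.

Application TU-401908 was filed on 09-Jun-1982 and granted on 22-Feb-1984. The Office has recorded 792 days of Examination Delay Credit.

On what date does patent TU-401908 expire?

2004-08-09

(a) grant + 16 years → 22 February 2000.
(b) filing + 20 years → 9 June 2002.
Later of the two: 9 June 2002.
Examination Delay Credit: +792 days → 9 August 2004.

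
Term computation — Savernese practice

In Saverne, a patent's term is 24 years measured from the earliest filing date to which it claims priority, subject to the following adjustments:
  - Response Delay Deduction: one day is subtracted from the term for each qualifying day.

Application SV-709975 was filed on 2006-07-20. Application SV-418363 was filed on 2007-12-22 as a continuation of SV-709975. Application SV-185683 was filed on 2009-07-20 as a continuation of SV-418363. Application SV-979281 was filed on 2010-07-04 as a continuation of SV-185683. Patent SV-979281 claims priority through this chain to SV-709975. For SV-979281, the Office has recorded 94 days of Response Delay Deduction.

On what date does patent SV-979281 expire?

Earliest priority filing: 20 July 2006.
Base term: 20 July 2006 + 24 years → 20 July 2030.
Response Delay Deduction: −94 days → 17 April 2030.

2030-04-17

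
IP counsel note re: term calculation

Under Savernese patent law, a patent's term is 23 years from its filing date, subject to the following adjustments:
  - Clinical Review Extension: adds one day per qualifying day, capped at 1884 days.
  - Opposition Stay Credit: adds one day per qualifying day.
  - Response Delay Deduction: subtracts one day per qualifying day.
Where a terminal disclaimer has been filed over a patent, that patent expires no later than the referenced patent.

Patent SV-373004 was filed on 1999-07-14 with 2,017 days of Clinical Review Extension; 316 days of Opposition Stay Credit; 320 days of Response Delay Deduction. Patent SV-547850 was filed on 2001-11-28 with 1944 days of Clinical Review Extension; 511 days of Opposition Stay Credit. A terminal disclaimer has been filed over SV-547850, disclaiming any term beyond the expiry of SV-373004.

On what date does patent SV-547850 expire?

2027-09-06

Natural term of SV-547850:
  Base: filing + 23 years → 28 November 2024.
  Clinical Review Extension: 1944 days claimed exceeds the 1884-day cap, so +1884 days → 25 January 2030.
  Opposition Stay Credit: +511 days → 20 June 2031.
Expiry of referenced patent SV-373004:
  Base: filing + 23 years → 14 July 2022.
  Clinical Review Extension: 2017 days claimed exceeds the 1884-day cap, so +1884 days → 10 September 2027.
  Opposition Stay Credit: +316 days → 22 July 2028.
  Response Delay Deduction: −320 days → 6 September 2027.
Terminal disclaimer: SV-547850 expires on the earlier of 20 June 2031 and 6 September 2027.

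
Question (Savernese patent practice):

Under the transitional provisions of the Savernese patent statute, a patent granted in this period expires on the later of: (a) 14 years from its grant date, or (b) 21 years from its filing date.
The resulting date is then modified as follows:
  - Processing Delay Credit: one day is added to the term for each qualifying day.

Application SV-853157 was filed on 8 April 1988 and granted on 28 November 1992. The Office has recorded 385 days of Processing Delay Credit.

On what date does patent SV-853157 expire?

2010-04-28

(a) grant + 14 years → 28 November 2006.
(b) filing + 21 years → 8 April 2009.
Later of the two: 8 April 2009.
Processing Delay Credit: +385 days → 28 April 2010.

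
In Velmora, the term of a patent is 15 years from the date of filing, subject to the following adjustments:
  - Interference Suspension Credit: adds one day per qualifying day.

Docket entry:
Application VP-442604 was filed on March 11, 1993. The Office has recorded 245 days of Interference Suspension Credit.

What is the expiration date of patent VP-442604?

Base term: filing date + 15 years → 11 March 2008.
Interference Suspension Credit: +245 days → 11 November 2008.

November 11, 2008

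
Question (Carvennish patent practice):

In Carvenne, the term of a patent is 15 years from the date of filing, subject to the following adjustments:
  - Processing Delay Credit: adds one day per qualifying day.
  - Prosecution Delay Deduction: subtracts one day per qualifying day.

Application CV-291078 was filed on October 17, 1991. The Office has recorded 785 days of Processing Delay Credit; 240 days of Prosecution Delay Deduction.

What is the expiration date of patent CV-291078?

Base term: filing date + 15 years → 17 October 2006.
Processing Delay Credit: +785 days → 10 December 2008.
Prosecution Delay Deduction: −240 days → 14 April 2008.

April 14, 2008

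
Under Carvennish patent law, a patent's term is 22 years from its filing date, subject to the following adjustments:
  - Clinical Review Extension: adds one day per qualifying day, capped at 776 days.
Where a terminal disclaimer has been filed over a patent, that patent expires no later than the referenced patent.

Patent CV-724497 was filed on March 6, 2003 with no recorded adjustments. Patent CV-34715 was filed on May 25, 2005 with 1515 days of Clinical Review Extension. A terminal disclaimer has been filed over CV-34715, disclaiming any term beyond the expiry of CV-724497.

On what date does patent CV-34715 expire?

March 6, 2025

Natural term of CV-34715:
  Base: filing + 22 years → 25 May 2027.
  Clinical Review Extension: 1515 days claimed exceeds the 776-day cap, so +776 days → 9 July 2029.
Expiry of referenced patent CV-724497:
  Base: filing + 22 years → 6 March 2025.
Terminal disclaimer: CV-34715 expires on the earlier of 9 July 2029 and 6 March 2025.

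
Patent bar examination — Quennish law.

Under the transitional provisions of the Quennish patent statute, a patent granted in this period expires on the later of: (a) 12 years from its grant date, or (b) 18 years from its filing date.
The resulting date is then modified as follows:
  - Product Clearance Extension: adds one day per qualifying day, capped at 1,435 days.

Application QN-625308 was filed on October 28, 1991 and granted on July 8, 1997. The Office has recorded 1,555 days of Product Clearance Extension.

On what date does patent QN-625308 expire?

2013-10-02

(a) grant + 12 years → 8 July 2009.
(b) filing + 18 years → 28 October 2009.
Later of the two: 28 October 2009.
Product Clearance Extension: 1555 days claimed exceeds the 1435-day cap, so +1435 days → 2 October 2013.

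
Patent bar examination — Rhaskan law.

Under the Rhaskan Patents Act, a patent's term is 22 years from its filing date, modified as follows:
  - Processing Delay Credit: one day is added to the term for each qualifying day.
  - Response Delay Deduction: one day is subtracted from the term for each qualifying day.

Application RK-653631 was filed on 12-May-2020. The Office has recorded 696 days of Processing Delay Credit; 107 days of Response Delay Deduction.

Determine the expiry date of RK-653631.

Base term: filing date + 22 years → 12 May 2042.
Processing Delay Credit: +696 days → 7 April 2044.
Response Delay Deduction: −107 days → 22 December 2043.

December 22, 2043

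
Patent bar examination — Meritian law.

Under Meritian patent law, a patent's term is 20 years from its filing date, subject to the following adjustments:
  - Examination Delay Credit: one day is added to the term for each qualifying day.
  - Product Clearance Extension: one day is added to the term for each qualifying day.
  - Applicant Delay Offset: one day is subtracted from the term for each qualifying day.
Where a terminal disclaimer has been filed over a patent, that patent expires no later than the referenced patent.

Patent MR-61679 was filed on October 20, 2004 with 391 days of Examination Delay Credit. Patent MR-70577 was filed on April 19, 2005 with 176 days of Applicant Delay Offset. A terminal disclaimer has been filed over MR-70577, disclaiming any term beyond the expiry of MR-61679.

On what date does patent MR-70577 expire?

Natural term of MR-70577:
  Base: filing + 20 years → 19 April 2025.
  Applicant Delay Offset: −176 days → 25 October 2024.
Expiry of referenced patent MR-61679:
  Base: filing + 20 years → 20 October 2024.
  Examination Delay Credit: +391 days → 15 November 2025.
Terminal disclaimer: MR-70577 expires on the earlier of 25 October 2024 and 15 November 2025.

2024-10-25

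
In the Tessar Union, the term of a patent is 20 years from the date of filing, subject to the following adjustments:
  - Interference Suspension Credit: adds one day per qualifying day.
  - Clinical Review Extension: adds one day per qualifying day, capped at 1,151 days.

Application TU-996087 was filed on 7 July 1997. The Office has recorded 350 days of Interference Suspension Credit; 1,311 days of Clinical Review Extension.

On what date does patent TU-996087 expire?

Base term: filing date + 20 years → 7 July 2017.
Interference Suspension Credit: +350 days → 22 June 2018.
Clinical Review Extension: 1311 days claimed exceeds the 1151-day cap, so +1151 days → 16 August 2021.

August 16, 2021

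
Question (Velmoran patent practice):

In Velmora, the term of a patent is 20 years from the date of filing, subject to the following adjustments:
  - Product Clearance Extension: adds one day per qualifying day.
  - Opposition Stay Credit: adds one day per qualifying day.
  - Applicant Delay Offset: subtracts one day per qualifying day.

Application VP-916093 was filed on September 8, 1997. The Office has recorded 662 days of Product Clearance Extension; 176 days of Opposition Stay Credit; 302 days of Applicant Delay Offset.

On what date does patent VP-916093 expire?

2019-02-26

Base term: filing date + 20 years → 8 September 2017.
Product Clearance Extension: +662 days → 2 July 2019.
Opposition Stay Credit: +176 days → 25 December 2019.
Applicant Delay Offset: −302 days → 26 February 2019.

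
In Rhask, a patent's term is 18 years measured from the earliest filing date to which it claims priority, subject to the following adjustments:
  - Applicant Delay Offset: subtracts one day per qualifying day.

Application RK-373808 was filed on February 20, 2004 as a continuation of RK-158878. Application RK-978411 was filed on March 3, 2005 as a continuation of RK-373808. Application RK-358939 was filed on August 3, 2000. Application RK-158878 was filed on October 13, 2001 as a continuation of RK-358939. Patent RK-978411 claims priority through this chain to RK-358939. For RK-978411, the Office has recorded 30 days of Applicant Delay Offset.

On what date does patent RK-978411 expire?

2018-07-04

Earliest priority filing: 3 August 2000.
Base term: 3 August 2000 + 18 years → 3 August 2018.
Applicant Delay Offset: −30 days → 4 July 2018.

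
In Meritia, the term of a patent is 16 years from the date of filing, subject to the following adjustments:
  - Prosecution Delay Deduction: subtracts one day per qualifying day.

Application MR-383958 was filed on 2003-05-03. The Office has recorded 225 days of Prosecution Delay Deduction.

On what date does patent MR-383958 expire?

2018-09-20

Base term: filing date + 16 years → 3 May 2019.
Prosecution Delay Deduction: −225 days → 20 September 2018.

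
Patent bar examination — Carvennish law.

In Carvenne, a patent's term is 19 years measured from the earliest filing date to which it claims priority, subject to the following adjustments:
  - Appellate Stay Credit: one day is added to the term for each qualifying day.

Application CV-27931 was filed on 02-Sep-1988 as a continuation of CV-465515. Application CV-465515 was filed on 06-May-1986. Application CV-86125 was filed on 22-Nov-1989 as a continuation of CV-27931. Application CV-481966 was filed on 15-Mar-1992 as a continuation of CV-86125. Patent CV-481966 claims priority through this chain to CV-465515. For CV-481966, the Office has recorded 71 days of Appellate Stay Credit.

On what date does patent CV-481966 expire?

Earliest priority filing: 6 May 1986.
Base term: 6 May 1986 + 19 years → 6 May 2005.
Appellate Stay Credit: +71 days → 16 July 2005.

July 16, 2005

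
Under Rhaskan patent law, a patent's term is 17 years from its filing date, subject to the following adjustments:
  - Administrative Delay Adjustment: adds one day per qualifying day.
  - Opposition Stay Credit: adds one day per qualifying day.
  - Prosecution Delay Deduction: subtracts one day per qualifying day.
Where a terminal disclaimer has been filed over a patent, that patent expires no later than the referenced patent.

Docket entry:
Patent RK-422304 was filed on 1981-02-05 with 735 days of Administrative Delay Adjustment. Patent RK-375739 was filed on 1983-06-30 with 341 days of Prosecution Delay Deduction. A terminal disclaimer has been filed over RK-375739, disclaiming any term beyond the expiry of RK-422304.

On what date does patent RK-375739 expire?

July 25, 1999

Natural term of RK-375739:
  Base: filing + 17 years → 30 June 2000.
  Prosecution Delay Deduction: −341 days → 25 July 1999.
Expiry of referenced patent RK-422304:
  Base: filing + 17 years → 5 February 1998.
  Administrative Delay Adjustment: +735 days → 10 February 2000.
Terminal disclaimer: RK-375739 expires on the earlier of 25 July 1999 and 10 February 2000.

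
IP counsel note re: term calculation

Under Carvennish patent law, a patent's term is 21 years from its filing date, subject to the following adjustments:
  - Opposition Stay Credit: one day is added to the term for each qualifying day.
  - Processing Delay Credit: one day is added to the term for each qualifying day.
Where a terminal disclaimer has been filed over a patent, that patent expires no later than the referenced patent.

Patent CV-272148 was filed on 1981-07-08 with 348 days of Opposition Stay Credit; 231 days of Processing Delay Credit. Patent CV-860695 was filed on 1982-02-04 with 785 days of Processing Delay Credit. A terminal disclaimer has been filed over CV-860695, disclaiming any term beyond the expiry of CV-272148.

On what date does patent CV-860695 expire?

February 7, 2004

Natural term of CV-860695:
  Base: filing + 21 years → 4 February 2003.
  Processing Delay Credit: +785 days → 30 March 2005.
Expiry of referenced patent CV-272148:
  Base: filing + 21 years → 8 July 2002.
  Opposition Stay Credit: +348 days → 21 June 2003.
  Processing Delay Credit: +231 days → 7 February 2004.
Terminal disclaimer: CV-860695 expires on the earlier of 30 March 2005 and 7 February 2004.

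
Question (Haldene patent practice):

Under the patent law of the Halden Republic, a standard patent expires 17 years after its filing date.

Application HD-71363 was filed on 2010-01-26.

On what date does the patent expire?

Filing date + 17 years → 26 January 2027.

2027-01-26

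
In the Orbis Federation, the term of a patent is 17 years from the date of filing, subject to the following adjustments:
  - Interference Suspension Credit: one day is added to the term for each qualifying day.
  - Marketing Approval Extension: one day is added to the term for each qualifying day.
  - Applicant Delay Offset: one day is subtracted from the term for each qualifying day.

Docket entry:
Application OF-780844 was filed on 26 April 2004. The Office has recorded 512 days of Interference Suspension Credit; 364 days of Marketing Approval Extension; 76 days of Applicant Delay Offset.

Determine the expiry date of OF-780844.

Base term: filing date + 17 years → 26 April 2021.
Interference Suspension Credit: +512 days → 20 September 2022.
Marketing Approval Extension: +364 days → 19 September 2023.
Applicant Delay Offset: −76 days → 5 July 2023.

July 5, 2023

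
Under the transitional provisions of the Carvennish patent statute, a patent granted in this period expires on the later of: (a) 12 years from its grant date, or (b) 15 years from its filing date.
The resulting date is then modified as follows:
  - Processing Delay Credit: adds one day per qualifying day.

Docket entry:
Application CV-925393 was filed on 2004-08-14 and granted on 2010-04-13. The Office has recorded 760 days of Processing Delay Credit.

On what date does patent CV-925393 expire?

(a) grant + 12 years → 13 April 2022.
(b) filing + 15 years → 14 August 2019.
Later of the two: 13 April 2022.
Processing Delay Credit: +760 days → 12 May 2024.

May 12, 2024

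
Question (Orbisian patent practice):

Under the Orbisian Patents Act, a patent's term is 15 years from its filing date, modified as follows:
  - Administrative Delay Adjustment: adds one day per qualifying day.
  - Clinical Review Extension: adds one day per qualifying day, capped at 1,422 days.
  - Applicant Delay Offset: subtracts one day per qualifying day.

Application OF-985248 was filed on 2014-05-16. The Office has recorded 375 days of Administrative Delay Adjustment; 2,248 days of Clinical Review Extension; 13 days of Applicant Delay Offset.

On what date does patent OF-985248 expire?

April 4, 2034

Base term: filing date + 15 years → 16 May 2029.
Administrative Delay Adjustment: +375 days → 26 May 2030.
Clinical Review Extension: 2248 days claimed exceeds the 1422-day cap, so +1422 days → 17 April 2034.
Applicant Delay Offset: −13 days → 4 April 2034.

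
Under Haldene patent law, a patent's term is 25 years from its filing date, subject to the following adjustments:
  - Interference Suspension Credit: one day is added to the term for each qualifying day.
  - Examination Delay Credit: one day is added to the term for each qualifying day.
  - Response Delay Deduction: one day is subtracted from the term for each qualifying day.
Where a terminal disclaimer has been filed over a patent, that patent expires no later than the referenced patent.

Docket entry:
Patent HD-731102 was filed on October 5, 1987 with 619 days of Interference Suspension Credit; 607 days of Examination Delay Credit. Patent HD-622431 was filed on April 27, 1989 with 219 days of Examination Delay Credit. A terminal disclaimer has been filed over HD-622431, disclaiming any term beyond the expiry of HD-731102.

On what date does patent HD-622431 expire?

December 2, 2014

Natural term of HD-622431:
  Base: filing + 25 years → 27 April 2014.
  Examination Delay Credit: +219 days → 2 December 2014.
Expiry of referenced patent HD-731102:
  Base: filing + 25 years → 5 October 2012.
  Interference Suspension Credit: +619 days → 16 June 2014.
  Examination Delay Credit: +607 days → 13 February 2016.
Terminal disclaimer: HD-622431 expires on the earlier of 2 December 2014 and 13 February 2016.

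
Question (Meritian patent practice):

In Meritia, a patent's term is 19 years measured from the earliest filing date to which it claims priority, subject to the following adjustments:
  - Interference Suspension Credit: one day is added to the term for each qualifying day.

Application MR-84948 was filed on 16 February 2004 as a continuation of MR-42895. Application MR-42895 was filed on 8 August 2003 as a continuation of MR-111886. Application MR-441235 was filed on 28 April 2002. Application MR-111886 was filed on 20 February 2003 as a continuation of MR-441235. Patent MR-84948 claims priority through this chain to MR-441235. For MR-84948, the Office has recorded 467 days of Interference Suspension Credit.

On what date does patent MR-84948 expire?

Earliest priority filing: 28 April 2002.
Base term: 28 April 2002 + 19 years → 28 April 2021.
Interference Suspension Credit: +467 days → 8 August 2022.

August 8, 2022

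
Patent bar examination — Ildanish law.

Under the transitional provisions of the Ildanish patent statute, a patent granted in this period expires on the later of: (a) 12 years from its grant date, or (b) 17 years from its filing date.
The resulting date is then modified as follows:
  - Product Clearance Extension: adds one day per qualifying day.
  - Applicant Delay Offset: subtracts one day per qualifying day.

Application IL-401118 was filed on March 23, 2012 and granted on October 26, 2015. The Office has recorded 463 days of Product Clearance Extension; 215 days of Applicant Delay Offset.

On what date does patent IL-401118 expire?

(a) grant + 12 years → 26 October 2027.
(b) filing + 17 years → 23 March 2029.
Later of the two: 23 March 2029.
Product Clearance Extension: +463 days → 29 June 2030.
Applicant Delay Offset: −215 days → 26 November 2029.

November 26, 2029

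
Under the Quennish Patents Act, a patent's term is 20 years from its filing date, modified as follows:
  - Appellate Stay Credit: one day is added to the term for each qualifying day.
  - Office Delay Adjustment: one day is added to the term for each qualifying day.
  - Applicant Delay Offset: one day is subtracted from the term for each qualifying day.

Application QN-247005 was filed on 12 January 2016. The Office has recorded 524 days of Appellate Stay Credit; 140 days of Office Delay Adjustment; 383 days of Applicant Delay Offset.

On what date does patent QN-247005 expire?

Base term: filing date + 20 years → 12 January 2036.
Appellate Stay Credit: +524 days → 19 June 2037.
Office Delay Adjustment: +140 days → 6 November 2037.
Applicant Delay Offset: −383 days → 19 October 2036.

October 19, 2036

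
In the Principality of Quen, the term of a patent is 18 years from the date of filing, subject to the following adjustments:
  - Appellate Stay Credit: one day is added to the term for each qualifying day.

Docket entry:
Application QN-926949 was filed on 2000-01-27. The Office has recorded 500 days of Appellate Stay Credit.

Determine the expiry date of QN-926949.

June 11, 2019

Base term: filing date + 18 years → 27 January 2018.
Appellate Stay Credit: +500 days → 11 June 2019.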